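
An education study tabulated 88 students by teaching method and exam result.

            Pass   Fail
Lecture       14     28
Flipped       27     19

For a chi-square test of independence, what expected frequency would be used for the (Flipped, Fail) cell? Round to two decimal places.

Row total (Flipped) = 46; column total (Fail) = 47; grand total N = 88.
Expected count = (row total × column total) / N = 46 × 47 / 88 = 24.57.

24.57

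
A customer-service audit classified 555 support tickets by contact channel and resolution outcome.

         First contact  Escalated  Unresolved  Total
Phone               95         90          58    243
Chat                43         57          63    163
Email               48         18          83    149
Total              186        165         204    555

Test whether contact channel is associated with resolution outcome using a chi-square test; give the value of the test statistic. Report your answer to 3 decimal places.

Grand total N = 555.
Expected counts (row total × column total / N):
  Phone, First contact: 243×186/555 = 81.4378
  Phone, Escalated: 243×165/555 = 72.2432
  Phone, Unresolved: 243×204/555 = 89.3189
  Chat, First contact: 163×186/555 = 54.6270
  Chat, Escalated: 163×165/555 = 48.4595
  Chat, Unresolved: 163×204/555 = 59.9135
  Email, First contact: 149×186/555 = 49.9351
  Email, Escalated: 149×165/555 = 44.2973
  Email, Unresolved: 149×204/555 = 54.7676
Contributions (O − E)²/E:
  (95 − 81.4378)²/81.4378 = 2.2586
  (90 − 72.2432)²/72.2432 = 4.3645
  (58 − 89.3189)²/89.3189 = 10.9817
  (43 − 54.6270)²/54.6270 = 2.4747
  (57 − 48.4595)²/48.4595 = 1.5052
  (63 − 59.9135)²/59.9135 = 0.1590
  (48 − 49.9351)²/49.9351 = 0.0750
  (18 − 44.2973)²/44.2973 = 15.6115
  (83 − 54.7676)²/54.7676 = 14.5536
χ² = 2.2586 + 4.3645 + 10.9817 + 2.4747 + 1.5052 + 0.1590 + 0.0750 + 15.6115 + 14.5536 = 51.984

51.984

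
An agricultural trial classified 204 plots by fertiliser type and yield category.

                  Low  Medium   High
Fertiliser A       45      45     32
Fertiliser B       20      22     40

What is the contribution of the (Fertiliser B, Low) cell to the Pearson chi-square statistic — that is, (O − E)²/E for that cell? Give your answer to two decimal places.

1.44

Row total (Fertiliser B) = 82; column total (Low) = 65; N = 204.
Expected count E = 82 × 65 / 204 = 26.127.
Contribution = (O − E)²/E = (20 − 26.127)² / 26.127 = 1.44.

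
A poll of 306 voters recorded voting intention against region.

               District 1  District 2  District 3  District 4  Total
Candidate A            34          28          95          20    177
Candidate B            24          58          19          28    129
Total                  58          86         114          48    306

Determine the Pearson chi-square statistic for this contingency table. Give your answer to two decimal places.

58.09

Grand total N = 306.
Expected counts (row total × column total / N):
  Candidate A, District 1: 177×58/306 = 33.549
  Candidate A, District 2: 177×86/306 = 49.745
  Candidate A, District 3: 177×114/306 = 65.941
  Candidate A, District 4: 177×48/306 = 27.765
  Candidate B, District 1: 129×58/306 = 24.451
  Candidate B, District 2: 129×86/306 = 36.255
  Candidate B, District 3: 129×114/306 = 48.059
  Candidate B, District 4: 129×48/306 = 20.235
Contributions (O − E)²/E:
  (34 − 33.549)²/33.549 = 0.0061
  (28 − 49.745)²/49.745 = 9.5054
  (95 − 65.941)²/65.941 = 12.8058
  (20 − 27.765)²/27.765 = 2.1716
  (24 − 24.451)²/24.451 = 0.0083
  (58 − 36.255)²/36.255 = 13.0422
  (19 − 48.059)²/48.059 = 17.5706
  (28 − 20.235)²/20.235 = 2.9797
χ² = 0.0061 + 9.5054 + 12.8058 + 2.1716 + 0.0083 + 13.0422 + 17.5706 + 2.9797 = 58.09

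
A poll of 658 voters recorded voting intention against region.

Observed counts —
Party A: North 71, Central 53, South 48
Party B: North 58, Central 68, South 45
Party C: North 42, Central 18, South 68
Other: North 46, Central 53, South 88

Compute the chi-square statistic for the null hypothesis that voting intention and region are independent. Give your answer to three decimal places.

47.005

Row totals: 172, 171, 128, 187. Column totals: 217, 192, 249. Grand total N = 658.
Expected counts (row total × column total / N):
  Party A, North: 172×217/658 = 56.7234
  Party A, Central: 172×192/658 = 50.1884
  Party A, South: 172×249/658 = 65.0881
  Party B, North: 171×217/658 = 56.3936
  Party B, Central: 171×192/658 = 49.8967
  Party B, South: 171×249/658 = 64.7097
  Party C, North: 128×217/658 = 42.2128
  Party C, Central: 128×192/658 = 37.3495
  Party C, South: 128×249/658 = 48.4377
  Other, North: 187×217/658 = 61.6702
  Other, Central: 187×192/658 = 54.5653
  Other, South: 187×249/658 = 70.7644
Contributions (O − E)²/E:
  (71 − 56.7234)²/56.7234 = 3.5932
  (53 − 50.1884)²/50.1884 = 0.1575
  (48 − 65.0881)²/65.0881 = 4.4863
  (58 − 56.3936)²/56.3936 = 0.0458
  (68 − 49.8967)²/49.8967 = 6.5682
  (45 − 64.7097)²/64.7097 = 6.0033
  (42 − 42.2128)²/42.2128 = 0.0011
  (18 − 37.3495)²/37.3495 = 10.0243
  (68 − 48.4377)²/48.4377 = 7.9005
  (46 − 61.6702)²/61.6702 = 3.9817
  (53 − 54.5653)²/54.5653 = 0.0449
  (88 − 70.7644)²/70.7644 = 4.1980
χ² = 3.5932 + 0.1575 + 4.4863 + 0.0458 + 6.5682 + 6.0033 + 0.0011 + 10.0243 + 7.9005 + 3.9817 + 0.0449 + 4.1980 = 47.005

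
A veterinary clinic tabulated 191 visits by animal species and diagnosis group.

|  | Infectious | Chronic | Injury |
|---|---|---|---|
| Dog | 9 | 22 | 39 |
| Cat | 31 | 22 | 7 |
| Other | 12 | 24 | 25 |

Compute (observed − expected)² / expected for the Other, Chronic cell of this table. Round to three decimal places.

0.240

Row total (Other) = 61; column total (Chronic) = 68; N = 191.
Expected count E = 61 × 68 / 191 = 21.71728.
Contribution = (O − E)²/E = (24 − 21.71728)² / 21.71728 = 0.240.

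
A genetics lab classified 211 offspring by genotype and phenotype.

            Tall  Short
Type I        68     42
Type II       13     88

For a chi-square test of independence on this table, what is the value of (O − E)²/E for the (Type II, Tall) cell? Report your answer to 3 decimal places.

17.131

Row total (Type II) = 101; column total (Tall) = 81; N = 211.
Expected count E = 101 × 81 / 211 = 38.7725.
Contribution = (O − E)²/E = (13 − 38.7725)² / 38.7725 = 17.131.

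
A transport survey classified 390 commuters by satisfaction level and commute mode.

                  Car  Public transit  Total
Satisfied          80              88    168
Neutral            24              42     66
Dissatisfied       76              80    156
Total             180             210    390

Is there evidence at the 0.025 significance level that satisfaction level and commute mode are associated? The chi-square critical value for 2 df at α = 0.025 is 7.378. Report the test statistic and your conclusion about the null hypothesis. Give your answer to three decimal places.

Grand total N = 390.
Expected counts (row total × column total / N):
  Satisfied, Car: 168×180/390 = 77.5385
  Satisfied, Public transit: 168×210/390 = 90.4615
  Neutral, Car: 66×180/390 = 30.4615
  Neutral, Public transit: 66×210/390 = 35.5385
  Dissatisfied, Car: 156×180/390 = 72.0000
  Dissatisfied, Public transit: 156×210/390 = 84.0000
Contributions (O − E)²/E:
  (80 − 77.5385)²/77.5385 = 0.0781
  (88 − 90.4615)²/90.4615 = 0.0670
  (24 − 30.4615)²/30.4615 = 1.3706
  (42 − 35.5385)²/35.5385 = 1.1748
  (76 − 72.0000)²/72.0000 = 0.2222
  (80 − 84.0000)²/84.0000 = 0.1905
χ² = 0.0781 + 0.0670 + 1.3706 + 1.1748 + 0.2222 + 0.1905 = 3.103
df = (3−1)(2−1) = 2. Since 3.103 < 7.378, fail to reject the null hypothesis of independence at α = 0.025.

3.103; fail to reject H₀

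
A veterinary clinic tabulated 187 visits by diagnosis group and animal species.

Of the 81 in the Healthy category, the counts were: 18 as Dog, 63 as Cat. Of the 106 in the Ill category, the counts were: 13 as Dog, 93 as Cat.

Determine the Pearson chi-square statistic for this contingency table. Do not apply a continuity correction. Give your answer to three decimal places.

3.292

Row totals: 81, 106. Column totals: 31, 156. Grand total N = 187.
Expected counts (row total × column total / N):
  Healthy, Dog: 81×31/187 = 13.4278
  Healthy, Cat: 81×156/187 = 67.5722
  Ill, Dog: 106×31/187 = 17.5722
  Ill, Cat: 106×156/187 = 88.4278
Contributions (O − E)²/E:
  (18 − 13.4278)²/13.4278 = 1.5568
  (63 − 67.5722)²/67.5722 = 0.3094
  (13 − 17.5722)²/17.5722 = 1.1897
  (93 − 88.4278)²/88.4278 = 0.2364
χ² = 1.5568 + 0.3094 + 1.1897 + 0.2364 = 3.292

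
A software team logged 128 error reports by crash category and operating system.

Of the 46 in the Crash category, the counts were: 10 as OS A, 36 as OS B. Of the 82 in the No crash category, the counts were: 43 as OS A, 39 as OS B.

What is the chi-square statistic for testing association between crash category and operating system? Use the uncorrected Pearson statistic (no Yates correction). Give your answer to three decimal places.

Row totals: 46, 82. Column totals: 53, 75. Grand total N = 128.
Expected counts (row total × column total / N):
  Crash, OS A: 46×53/128 = 19.0469
  Crash, OS B: 46×75/128 = 26.9531
  No crash, OS A: 82×53/128 = 33.9531
  No crash, OS B: 82×75/128 = 48.0469
Contributions (O − E)²/E:
  (10 − 19.0469)²/19.0469 = 4.2971
  (36 − 26.9531)²/26.9531 = 3.0366
  (43 − 33.9531)²/33.9531 = 2.4106
  (39 − 48.0469)²/48.0469 = 1.7035
χ² = 4.2971 + 3.0366 + 2.4106 + 1.7035 = 11.448

11.448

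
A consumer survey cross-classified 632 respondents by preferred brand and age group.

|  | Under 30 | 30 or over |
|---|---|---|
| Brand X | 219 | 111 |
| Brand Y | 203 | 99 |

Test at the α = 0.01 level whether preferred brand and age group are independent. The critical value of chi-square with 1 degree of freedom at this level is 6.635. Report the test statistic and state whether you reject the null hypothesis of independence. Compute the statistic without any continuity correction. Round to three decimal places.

0.052; fail to reject H₀

Row totals: 330, 302. Column totals: 422, 210. Grand total N = 632.
Expected counts (row total × column total / N):
  Brand X, Under 30: 330×422/632 = 220.3481
  Brand X, 30 or over: 330×210/632 = 109.6519
  Brand Y, Under 30: 302×422/632 = 201.6519
  Brand Y, 30 or over: 302×210/632 = 100.3481
Contributions (O − E)²/E:
  (219 − 220.3481)²/220.3481 = 0.0082
  (111 − 109.6519)²/109.6519 = 0.0166
  (203 − 201.6519)²/201.6519 = 0.0090
  (99 − 100.3481)²/100.3481 = 0.0181
χ² = 0.0082 + 0.0166 + 0.0090 + 0.0181 = 0.052
df = (2−1)(2−1) = 1. Since 0.052 < 6.635, fail to reject the null hypothesis of independence at α = 0.01.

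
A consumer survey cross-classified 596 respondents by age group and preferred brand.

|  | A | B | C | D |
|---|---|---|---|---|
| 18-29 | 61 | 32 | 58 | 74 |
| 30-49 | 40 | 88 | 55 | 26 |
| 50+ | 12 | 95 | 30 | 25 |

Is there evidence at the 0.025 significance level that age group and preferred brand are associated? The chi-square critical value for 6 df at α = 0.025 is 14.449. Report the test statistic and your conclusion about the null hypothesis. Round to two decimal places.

101.71; reject H₀

Row totals: 225, 209, 162. Column totals: 113, 215, 143, 125. Grand total N = 596.
Expected counts (row total × column total / N):
  18-29, A: 225×113/596 = 42.659
  18-29, B: 225×215/596 = 81.166
  18-29, C: 225×143/596 = 53.985
  18-29, D: 225×125/596 = 47.190
  30-49, A: 209×113/596 = 39.626
  30-49, B: 209×215/596 = 75.394
  30-49, C: 209×143/596 = 50.146
  30-49, D: 209×125/596 = 43.834
  50+, A: 162×113/596 = 30.715
  50+, B: 162×215/596 = 58.440
  50+, C: 162×143/596 = 38.869
  50+, D: 162×125/596 = 33.977
Contributions (O − E)²/E:
  (61 − 42.659)²/42.659 = 7.8856
  (32 − 81.166)²/81.166 = 29.7821
  (58 − 53.985)²/53.985 = 0.2986
  (74 − 47.190)²/47.190 = 15.2315
  (40 − 39.626)²/39.626 = 0.0035
  (88 − 75.394)²/75.394 = 2.1077
  (55 − 50.146)²/50.146 = 0.4699
  (26 − 43.834)²/43.834 = 7.2558
  (12 − 30.715)²/30.715 = 11.4033
  (95 − 58.440)²/58.440 = 22.8719
  (30 − 38.869)²/38.869 = 2.0237
  (25 − 33.977)²/33.977 = 2.3718
χ² = 7.8856 + 29.7821 + 0.2986 + 15.2315 + 0.0035 + 2.1077 + 0.4699 + 7.2558 + 11.4033 + 22.8719 + 2.0237 + 2.3718 = 101.71
df = (3−1)(4−1) = 6. Since 101.71 > 14.449, reject the null hypothesis of independence at α = 0.025.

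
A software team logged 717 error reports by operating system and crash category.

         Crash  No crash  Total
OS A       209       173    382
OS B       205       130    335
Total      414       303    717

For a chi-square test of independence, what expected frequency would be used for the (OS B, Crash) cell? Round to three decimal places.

Row total (OS B) = 335; column total (Crash) = 414; grand total N = 717.
Expected count = (row total × column total) / N = 335 × 414 / 717 = 193.431.

193.431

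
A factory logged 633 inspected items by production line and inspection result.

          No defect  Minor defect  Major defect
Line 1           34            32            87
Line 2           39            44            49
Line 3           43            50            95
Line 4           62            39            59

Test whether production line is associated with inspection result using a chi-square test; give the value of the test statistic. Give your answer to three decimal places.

Row totals: 153, 132, 188, 160. Column totals: 178, 165, 290. Grand total N = 633.
Expected counts (row total × column total / N):
  Line 1, No defect: 153×178/633 = 43.0237
  Line 1, Minor defect: 153×165/633 = 39.8815
  Line 1, Major defect: 153×290/633 = 70.0948
  Line 2, No defect: 132×178/633 = 37.1185
  Line 2, Minor defect: 132×165/633 = 34.4076
  Line 2, Major defect: 132×290/633 = 60.4739
  Line 3, No defect: 188×178/633 = 52.8657
  Line 3, Minor defect: 188×165/633 = 49.0047
  Line 3, Major defect: 188×290/633 = 86.1295
  Line 4, No defect: 160×178/633 = 44.9921
  Line 4, Minor defect: 160×165/633 = 41.7062
  Line 4, Major defect: 160×290/633 = 73.3017
Contributions (O − E)²/E:
  (34 − 43.0237)²/43.0237 = 1.8926
  (32 − 39.8815)²/39.8815 = 1.5576
  (87 − 70.0948)²/70.0948 = 4.0771
  (39 − 37.1185)²/37.1185 = 0.0954
  (44 − 34.4076)²/34.4076 = 2.6742
  (49 − 60.4739)²/60.4739 = 2.1770
  (43 − 52.8657)²/52.8657 = 1.8411
  (50 − 49.0047)²/49.0047 = 0.0202
  (95 − 86.1295)²/86.1295 = 0.9136
  (62 − 44.9921)²/44.9921 = 6.4293
  (39 − 41.7062)²/41.7062 = 0.1756
  (59 − 73.3017)²/73.3017 = 2.7904
χ² = 1.8926 + 1.5576 + 4.0771 + 0.0954 + 2.6742 + 2.1770 + 1.8411 + 0.0202 + 0.9136 + 6.4293 + 0.1756 + 2.7904 = 24.644

24.644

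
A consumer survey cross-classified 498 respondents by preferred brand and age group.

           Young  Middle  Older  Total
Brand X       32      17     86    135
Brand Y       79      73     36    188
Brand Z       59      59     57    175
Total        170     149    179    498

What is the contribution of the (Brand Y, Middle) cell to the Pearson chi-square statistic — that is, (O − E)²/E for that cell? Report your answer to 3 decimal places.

Row total (Brand Y) = 188; column total (Middle) = 149; N = 498.
Expected count E = 188 × 149 / 498 = 56.2490.
Contribution = (O − E)²/E = (73 − 56.2490)² / 56.2490 = 4.988.

4.988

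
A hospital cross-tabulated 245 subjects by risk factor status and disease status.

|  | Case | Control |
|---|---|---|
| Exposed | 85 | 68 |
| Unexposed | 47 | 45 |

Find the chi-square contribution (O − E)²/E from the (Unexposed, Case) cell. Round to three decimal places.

Row total (Unexposed) = 92; column total (Case) = 132; N = 245.
Expected count E = 92 × 132 / 245 = 49.5673.
Contribution = (O − E)²/E = (47 − 49.5673)² / 49.5673 = 0.133.

0.133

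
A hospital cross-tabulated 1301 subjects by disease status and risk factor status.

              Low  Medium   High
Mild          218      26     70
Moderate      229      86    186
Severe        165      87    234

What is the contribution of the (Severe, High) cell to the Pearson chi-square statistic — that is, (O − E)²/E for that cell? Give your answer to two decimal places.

14.19

Row total (Severe) = 486; column total (High) = 490; N = 1301.
Expected count E = 486 × 490 / 1301 = 183.0438.
Contribution = (O − E)²/E = (234 − 183.0438)² / 183.0438 = 14.19.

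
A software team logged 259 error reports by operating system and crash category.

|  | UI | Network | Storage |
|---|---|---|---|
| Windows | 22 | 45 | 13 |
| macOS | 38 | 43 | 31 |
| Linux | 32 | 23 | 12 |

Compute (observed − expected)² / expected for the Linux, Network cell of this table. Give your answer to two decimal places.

1.14

Row total (Linux) = 67; column total (Network) = 111; N = 259.
Expected count E = 67 × 111 / 259 = 28.714.
Contribution = (O − E)²/E = (23 − 28.714)² / 28.714 = 1.14.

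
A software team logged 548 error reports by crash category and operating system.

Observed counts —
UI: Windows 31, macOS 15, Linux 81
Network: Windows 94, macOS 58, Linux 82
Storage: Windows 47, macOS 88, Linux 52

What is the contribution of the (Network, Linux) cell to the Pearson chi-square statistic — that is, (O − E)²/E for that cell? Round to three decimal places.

Row total (Network) = 234; column total (Linux) = 215; N = 548.
Expected count E = 234 × 215 / 548 = 91.8066.
Contribution = (O − E)²/E = (82 − 91.8066)² / 91.8066 = 1.048.

1.048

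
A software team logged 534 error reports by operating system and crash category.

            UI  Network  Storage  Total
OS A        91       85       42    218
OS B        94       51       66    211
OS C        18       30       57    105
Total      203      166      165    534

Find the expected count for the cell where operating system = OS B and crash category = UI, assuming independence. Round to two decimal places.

80.21

Row total (OS B) = 211; column total (UI) = 203; grand total N = 534.
Expected count = (row total × column total) / N = 211 × 203 / 534 = 80.21.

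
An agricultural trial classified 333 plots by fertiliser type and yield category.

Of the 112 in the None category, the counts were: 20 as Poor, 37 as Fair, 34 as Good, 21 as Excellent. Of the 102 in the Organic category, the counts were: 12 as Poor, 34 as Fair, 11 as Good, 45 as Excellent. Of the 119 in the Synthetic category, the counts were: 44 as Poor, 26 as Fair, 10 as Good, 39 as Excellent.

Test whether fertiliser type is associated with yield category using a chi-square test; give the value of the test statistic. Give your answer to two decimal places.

Row totals: 112, 102, 119. Column totals: 76, 97, 55, 105. Grand total N = 333.
Expected counts (row total × column total / N):
  None, Poor: 112×76/333 = 25.5616
  None, Fair: 112×97/333 = 32.6246
  None, Good: 112×55/333 = 18.4985
  None, Excellent: 112×105/333 = 35.3153
  Organic, Poor: 102×76/333 = 23.2793
  Organic, Fair: 102×97/333 = 29.7117
  Organic, Good: 102×55/333 = 16.8468
  Organic, Excellent: 102×105/333 = 32.1622
  Synthetic, Poor: 119×76/333 = 27.1592
  Synthetic, Fair: 119×97/333 = 34.6637
  Synthetic, Good: 119×55/333 = 19.6547
  Synthetic, Excellent: 119×105/333 = 37.5225
Contributions (O − E)²/E:
  (20 − 25.5616)²/25.5616 = 1.2101
  (37 − 32.6246)²/32.6246 = 0.5868
  (34 − 18.4985)²/18.4985 = 12.9901
  (21 − 35.3153)²/35.3153 = 5.8028
  (12 − 23.2793)²/23.2793 = 5.4651
  (34 − 29.7117)²/29.7117 = 0.6189
  (11 − 16.8468)²/16.8468 = 2.0292
  (45 − 32.1622)²/32.1622 = 5.1243
  (44 − 27.1592)²/27.1592 = 10.4426
  (26 − 34.6637)²/34.6637 = 2.1654
  (10 − 19.6547)²/19.6547 = 4.7425
  (39 − 37.5225)²/37.5225 = 0.0582
χ² = 1.2101 + 0.5868 + 12.9901 + 5.8028 + 5.4651 + 0.6189 + 2.0292 + 5.1243 + 10.4426 + 2.1654 + 4.7425 + 0.0582 = 51.24

51.24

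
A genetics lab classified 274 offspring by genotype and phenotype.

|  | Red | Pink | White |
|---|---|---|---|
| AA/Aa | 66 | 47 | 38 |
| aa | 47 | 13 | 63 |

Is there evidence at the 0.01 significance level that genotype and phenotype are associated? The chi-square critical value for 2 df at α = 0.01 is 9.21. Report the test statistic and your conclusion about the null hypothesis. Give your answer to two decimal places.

Row totals: 151, 123. Column totals: 113, 60, 101. Grand total N = 274.
Expected counts (row total × column total / N):
  AA/Aa, Red: 151×113/274 = 62.274
  AA/Aa, Pink: 151×60/274 = 33.066
  AA/Aa, White: 151×101/274 = 55.661
  aa, Red: 123×113/274 = 50.726
  aa, Pink: 123×60/274 = 26.934
  aa, White: 123×101/274 = 45.339
Contributions (O − E)²/E:
  (66 − 62.274)²/62.274 = 0.2229
  (47 − 33.066)²/33.066 = 5.8718
  (38 − 55.661)²/55.661 = 5.6038
  (47 − 50.726)²/50.726 = 0.2737
  (13 − 26.934)²/26.934 = 7.2086
  (63 − 45.339)²/45.339 = 6.8795
χ² = 0.2229 + 5.8718 + 5.6038 + 0.2737 + 7.2086 + 6.8795 = 26.06
df = (2−1)(3−1) = 2. Since 26.06 > 9.21, reject the null hypothesis of independence at α = 0.01.

26.06; reject H₀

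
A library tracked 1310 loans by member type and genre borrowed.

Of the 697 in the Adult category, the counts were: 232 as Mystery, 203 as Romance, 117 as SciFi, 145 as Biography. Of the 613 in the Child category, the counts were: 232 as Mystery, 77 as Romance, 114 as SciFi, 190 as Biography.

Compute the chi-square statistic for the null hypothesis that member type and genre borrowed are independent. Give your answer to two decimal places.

Row totals: 697, 613. Column totals: 464, 280, 231, 335. Grand total N = 1310.
Expected counts (row total × column total / N):
  Adult, Mystery: 697×464/1310 = 246.876
  Adult, Romance: 697×280/1310 = 148.977
  Adult, SciFi: 697×231/1310 = 122.906
  Adult, Biography: 697×335/1310 = 178.240
  Child, Mystery: 613×464/1310 = 217.124
  Child, Romance: 613×280/1310 = 131.023
  Child, SciFi: 613×231/1310 = 108.094
  Child, Biography: 613×335/1310 = 156.760
Contributions (O − E)²/E:
  (232 − 246.876)²/246.876 = 0.8964
  (203 − 148.977)²/148.977 = 19.5902
  (117 − 122.906)²/122.906 = 0.2838
  (145 − 178.240)²/178.240 = 6.1989
  (232 − 217.124)²/217.124 = 1.0192
  (77 − 131.023)²/131.023 = 22.2746
  (114 − 108.094)²/108.094 = 0.3227
  (190 − 156.760)²/156.760 = 7.0483
χ² = 0.8964 + 19.5902 + 0.2838 + 6.1989 + 1.0192 + 22.2746 + 0.3227 + 7.0483 = 57.63

57.63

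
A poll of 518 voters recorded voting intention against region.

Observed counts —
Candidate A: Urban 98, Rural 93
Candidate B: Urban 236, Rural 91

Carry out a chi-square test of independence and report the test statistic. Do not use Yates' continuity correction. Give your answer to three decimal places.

22.913

Row totals: 191, 327. Column totals: 334, 184. Grand total N = 518.
Expected counts (row total × column total / N):
  Candidate A, Urban: 191×334/518 = 123.15444
  Candidate A, Rural: 191×184/518 = 67.84556
  Candidate B, Urban: 327×334/518 = 210.84556
  Candidate B, Rural: 327×184/518 = 116.15444
Contributions (O − E)²/E:
  (98 − 123.15444)²/123.15444 = 5.1378
  (93 − 67.84556)²/67.84556 = 9.3263
  (236 − 210.84556)²/210.84556 = 3.0010
  (91 − 116.15444)²/116.15444 = 5.4475
χ² = 5.1378 + 9.3263 + 3.0010 + 5.4475 = 22.913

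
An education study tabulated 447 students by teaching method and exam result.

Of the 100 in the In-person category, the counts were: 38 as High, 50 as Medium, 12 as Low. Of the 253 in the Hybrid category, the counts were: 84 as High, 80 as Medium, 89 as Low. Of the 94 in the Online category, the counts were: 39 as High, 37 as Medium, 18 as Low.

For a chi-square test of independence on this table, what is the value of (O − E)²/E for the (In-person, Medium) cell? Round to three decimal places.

Row total (In-person) = 100; column total (Medium) = 167; N = 447.
Expected count E = 100 × 167 / 447 = 37.3602.
Contribution = (O − E)²/E = (50 − 37.3602)² / 37.3602 = 4.276.

4.276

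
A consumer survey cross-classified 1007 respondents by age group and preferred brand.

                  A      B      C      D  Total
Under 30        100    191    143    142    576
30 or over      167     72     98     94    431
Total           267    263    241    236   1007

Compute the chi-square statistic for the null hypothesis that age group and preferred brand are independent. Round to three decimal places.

Grand total N = 1007.
Expected counts (row total × column total / N):
  Under 30, A: 576×267/1007 = 152.7229
  Under 30, B: 576×263/1007 = 150.4350
  Under 30, C: 576×241/1007 = 137.8510
  Under 30, D: 576×236/1007 = 134.9911
  30 or over, A: 431×267/1007 = 114.2771
  30 or over, B: 431×263/1007 = 112.5650
  30 or over, C: 431×241/1007 = 103.1490
  30 or over, D: 431×236/1007 = 101.0089
Contributions (O − E)²/E:
  (100 − 152.7229)²/152.7229 = 18.2010
  (191 − 150.4350)²/150.4350 = 10.9384
  (143 − 137.8510)²/137.8510 = 0.1923
  (142 − 134.9911)²/134.9911 = 0.3639
  (167 − 114.2771)²/114.2771 = 24.3242
  (72 − 112.5650)²/112.5650 = 14.6184
  (98 − 103.1490)²/103.1490 = 0.2570
  (94 − 101.0089)²/101.0089 = 0.4863
χ² = 18.2010 + 10.9384 + 0.1923 + 0.3639 + 24.3242 + 14.6184 + 0.2570 + 0.4863 = 69.382

69.382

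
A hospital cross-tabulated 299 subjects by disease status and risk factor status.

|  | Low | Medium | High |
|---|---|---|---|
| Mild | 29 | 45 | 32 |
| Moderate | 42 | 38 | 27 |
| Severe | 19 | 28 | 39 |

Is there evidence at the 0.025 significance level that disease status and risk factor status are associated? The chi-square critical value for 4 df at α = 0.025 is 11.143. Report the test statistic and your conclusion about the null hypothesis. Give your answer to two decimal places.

12.66; reject H₀

Row totals: 106, 107, 86. Column totals: 90, 111, 98. Grand total N = 299.
Expected counts (row total × column total / N):
  Mild, Low: 106×90/299 = 31.906
  Mild, Medium: 106×111/299 = 39.351
  Mild, High: 106×98/299 = 34.742
  Moderate, Low: 107×90/299 = 32.207
  Moderate, Medium: 107×111/299 = 39.722
  Moderate, High: 107×98/299 = 35.070
  Severe, Low: 86×90/299 = 25.886
  Severe, Medium: 86×111/299 = 31.926
  Severe, High: 86×98/299 = 28.187
Contributions (O − E)²/E:
  (29 − 31.906)²/31.906 = 0.2647
  (45 − 39.351)²/39.351 = 0.8109
  (32 − 34.742)²/34.742 = 0.2164
  (42 − 32.207)²/32.207 = 2.9777
  (38 − 39.722)²/39.722 = 0.0747
  (27 − 35.070)²/35.070 = 1.8570
  (19 − 25.886)²/25.886 = 1.8318
  (28 − 31.926)²/31.926 = 0.4828
  (39 − 28.187)²/28.187 = 4.1480
χ² = 0.2647 + 0.8109 + 0.2164 + 2.9777 + 0.0747 + 1.8570 + 1.8318 + 0.4828 + 4.1480 = 12.66
df = (3−1)(3−1) = 4. Since 12.66 > 11.143, reject the null hypothesis of independence at α = 0.025.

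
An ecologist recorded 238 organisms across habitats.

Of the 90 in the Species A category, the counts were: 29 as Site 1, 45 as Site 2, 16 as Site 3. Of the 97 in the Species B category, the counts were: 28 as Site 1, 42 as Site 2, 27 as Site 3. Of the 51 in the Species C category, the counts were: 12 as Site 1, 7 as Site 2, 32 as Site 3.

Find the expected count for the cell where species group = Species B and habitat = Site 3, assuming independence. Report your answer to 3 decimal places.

Row total (Species B) = 97; column total (Site 3) = 75; grand total N = 238.
Expected count = (row total × column total) / N = 97 × 75 / 238 = 30.567.

30.567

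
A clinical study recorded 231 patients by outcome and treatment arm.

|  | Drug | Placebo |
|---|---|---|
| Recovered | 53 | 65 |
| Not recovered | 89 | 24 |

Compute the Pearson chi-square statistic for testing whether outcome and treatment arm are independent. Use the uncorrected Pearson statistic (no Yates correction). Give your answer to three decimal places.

27.919

Row totals: 118, 113. Column totals: 142, 89. Grand total N = 231.
Expected counts (row total × column total / N):
  Recovered, Drug: 118×142/231 = 72.5368
  Recovered, Placebo: 118×89/231 = 45.4632
  Not recovered, Drug: 113×142/231 = 69.4632
  Not recovered, Placebo: 113×89/231 = 43.5368
Contributions (O − E)²/E:
  (53 − 72.5368)²/72.5368 = 5.2620
  (65 − 45.4632)²/45.4632 = 8.3955
  (89 − 69.4632)²/69.4632 = 5.4948
  (24 − 43.5368)²/43.5368 = 8.7670
χ² = 5.2620 + 8.3955 + 5.4948 + 8.7670 = 27.919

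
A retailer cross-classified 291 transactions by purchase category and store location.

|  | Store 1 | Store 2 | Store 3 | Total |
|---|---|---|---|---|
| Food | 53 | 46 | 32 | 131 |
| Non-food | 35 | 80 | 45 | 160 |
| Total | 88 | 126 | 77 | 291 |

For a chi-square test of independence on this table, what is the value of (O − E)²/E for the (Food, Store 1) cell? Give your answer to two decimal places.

4.52

Row total (Food) = 131; column total (Store 1) = 88; N = 291.
Expected count E = 131 × 88 / 291 = 39.615.
Contribution = (O − E)²/E = (53 − 39.615)² / 39.615 = 4.52.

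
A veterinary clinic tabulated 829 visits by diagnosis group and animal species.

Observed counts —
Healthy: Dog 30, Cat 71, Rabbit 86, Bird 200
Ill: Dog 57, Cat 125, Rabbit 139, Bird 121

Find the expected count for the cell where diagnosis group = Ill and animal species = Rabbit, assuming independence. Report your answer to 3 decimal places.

Row total (Ill) = 442; column total (Rabbit) = 225; grand total N = 829.
Expected count = (row total × column total) / N = 442 × 225 / 829 = 119.964.

119.964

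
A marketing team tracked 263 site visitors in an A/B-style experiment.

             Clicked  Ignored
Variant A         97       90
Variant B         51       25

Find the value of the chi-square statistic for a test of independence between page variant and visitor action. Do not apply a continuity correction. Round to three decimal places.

5.096

Row totals: 187, 76. Column totals: 148, 115. Grand total N = 263.
Expected counts (row total × column total / N):
  Variant A, Clicked: 187×148/263 = 105.2319
  Variant A, Ignored: 187×115/263 = 81.7681
  Variant B, Clicked: 76×148/263 = 42.7681
  Variant B, Ignored: 76×115/263 = 33.2319
Contributions (O − E)²/E:
  (97 − 105.2319)²/105.2319 = 0.6440
  (90 − 81.7681)²/81.7681 = 0.8287
  (51 − 42.7681)²/42.7681 = 1.5845
  (25 − 33.2319)²/33.2319 = 2.0391
χ² = 0.6440 + 0.8287 + 1.5845 + 2.0391 = 5.096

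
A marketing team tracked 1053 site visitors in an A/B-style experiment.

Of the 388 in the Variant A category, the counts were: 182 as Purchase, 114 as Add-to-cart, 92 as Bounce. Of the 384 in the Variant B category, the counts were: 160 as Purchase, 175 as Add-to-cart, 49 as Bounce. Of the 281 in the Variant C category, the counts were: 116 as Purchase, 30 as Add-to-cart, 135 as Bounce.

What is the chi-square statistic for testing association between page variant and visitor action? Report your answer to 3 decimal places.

145.574

Row totals: 388, 384, 281. Column totals: 458, 319, 276. Grand total N = 1053.
Expected counts (row total × column total / N):
  Variant A, Purchase: 388×458/1053 = 168.75973
  Variant A, Add-to-cart: 388×319/1053 = 117.54226
  Variant A, Bounce: 388×276/1053 = 101.69801
  Variant B, Purchase: 384×458/1053 = 167.01994
  Variant B, Add-to-cart: 384×319/1053 = 116.33048
  Variant B, Bounce: 384×276/1053 = 100.64957
  Variant C, Purchase: 281×458/1053 = 122.22032
  Variant C, Add-to-cart: 281×319/1053 = 85.12726
  Variant C, Bounce: 281×276/1053 = 73.65242
Contributions (O − E)²/E:
  (182 − 168.75973)²/168.75973 = 1.0388
  (114 − 117.54226)²/117.54226 = 0.1067
  (92 − 101.69801)²/101.69801 = 0.9248
  (160 − 167.01994)²/167.01994 = 0.2951
  (175 − 116.33048)²/116.33048 = 29.5891
  (49 − 100.64957)²/100.64957 = 26.5046
  (116 − 122.22032)²/122.22032 = 0.3166
  (30 − 85.12726)²/85.12726 = 35.6997
  (135 − 73.65242)²/73.65242 = 51.0985
χ² = 1.0388 + 0.1067 + 0.9248 + 0.2951 + 29.5891 + 26.5046 + 0.3166 + 35.6997 + 51.0985 = 145.574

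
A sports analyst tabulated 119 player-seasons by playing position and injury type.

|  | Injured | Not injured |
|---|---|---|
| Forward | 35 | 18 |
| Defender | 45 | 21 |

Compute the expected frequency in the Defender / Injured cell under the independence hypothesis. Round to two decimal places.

Row total (Defender) = 66; column total (Injured) = 80; grand total N = 119.
Expected count = (row total × column total) / N = 66 × 80 / 119 = 44.37.

44.37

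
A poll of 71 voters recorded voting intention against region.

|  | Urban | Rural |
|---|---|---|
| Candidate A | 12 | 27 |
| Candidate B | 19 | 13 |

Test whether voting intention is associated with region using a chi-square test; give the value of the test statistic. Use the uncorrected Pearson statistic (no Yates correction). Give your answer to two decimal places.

Row totals: 39, 32. Column totals: 31, 40. Grand total N = 71.
Expected counts (row total × column total / N):
  Candidate A, Urban: 39×31/71 = 17.028
  Candidate A, Rural: 39×40/71 = 21.972
  Candidate B, Urban: 32×31/71 = 13.972
  Candidate B, Rural: 32×40/71 = 18.028
Contributions (O − E)²/E:
  (12 − 17.028)²/17.028 = 1.4847
  (27 − 21.972)²/21.972 = 1.1506
  (19 − 13.972)²/13.972 = 1.8094
  (13 − 18.028)²/18.028 = 1.4023
χ² = 1.4847 + 1.1506 + 1.8094 + 1.4023 = 5.85

5.85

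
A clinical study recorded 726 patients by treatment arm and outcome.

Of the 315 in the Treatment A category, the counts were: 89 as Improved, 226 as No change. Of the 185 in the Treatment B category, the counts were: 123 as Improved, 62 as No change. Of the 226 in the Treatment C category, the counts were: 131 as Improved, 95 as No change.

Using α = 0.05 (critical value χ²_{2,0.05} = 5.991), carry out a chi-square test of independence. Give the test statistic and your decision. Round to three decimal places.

83.482; reject H₀

Row totals: 315, 185, 226. Column totals: 343, 383. Grand total N = 726.
Expected counts (row total × column total / N):
  Treatment A, Improved: 315×343/726 = 148.8223
  Treatment A, No change: 315×383/726 = 166.1777
  Treatment B, Improved: 185×343/726 = 87.4036
  Treatment B, No change: 185×383/726 = 97.5964
  Treatment C, Improved: 226×343/726 = 106.7741
  Treatment C, No change: 226×383/726 = 119.2259
Contributions (O − E)²/E:
  (89 − 148.8223)²/148.8223 = 24.0469
  (226 − 166.1777)²/166.1777 = 21.5354
  (123 − 87.4036)²/87.4036 = 14.4972
  (62 − 97.5964)²/97.5964 = 12.9831
  (131 − 106.7741)²/106.7741 = 5.4966
  (95 − 119.2259)²/119.2259 = 4.9225
χ² = 24.0469 + 21.5354 + 14.4972 + 12.9831 + 5.4966 + 4.9225 = 83.482
df = (3−1)(2−1) = 2. Since 83.482 > 5.991, reject the null hypothesis of independence at α = 0.05.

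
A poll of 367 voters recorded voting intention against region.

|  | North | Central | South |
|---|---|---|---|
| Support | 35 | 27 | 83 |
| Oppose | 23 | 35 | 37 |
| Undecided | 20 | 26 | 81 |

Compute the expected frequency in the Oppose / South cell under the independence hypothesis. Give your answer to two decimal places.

Row total (Oppose) = 95; column total (South) = 201; grand total N = 367.
Expected count = (row total × column total) / N = 95 × 201 / 367 = 52.03.

52.03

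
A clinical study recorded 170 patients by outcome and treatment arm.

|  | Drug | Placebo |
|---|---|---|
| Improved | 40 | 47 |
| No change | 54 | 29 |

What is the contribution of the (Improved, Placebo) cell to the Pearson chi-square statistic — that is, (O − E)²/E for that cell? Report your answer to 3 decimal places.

1.689

Row total (Improved) = 87; column total (Placebo) = 76; N = 170.
Expected count E = 87 × 76 / 170 = 38.8941.
Contribution = (O − E)²/E = (47 − 38.8941)² / 38.8941 = 1.689.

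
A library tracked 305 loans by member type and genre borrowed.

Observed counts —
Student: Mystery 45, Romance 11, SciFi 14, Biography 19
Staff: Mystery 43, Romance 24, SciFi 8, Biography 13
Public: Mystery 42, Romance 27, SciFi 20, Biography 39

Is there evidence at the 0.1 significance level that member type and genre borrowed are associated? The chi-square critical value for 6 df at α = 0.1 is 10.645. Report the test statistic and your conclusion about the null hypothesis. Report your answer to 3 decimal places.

17.603; reject H₀

Row totals: 89, 88, 128. Column totals: 130, 62, 42, 71. Grand total N = 305.
Expected counts (row total × column total / N):
  Student, Mystery: 89×130/305 = 37.9344
  Student, Romance: 89×62/305 = 18.0918
  Student, SciFi: 89×42/305 = 12.2557
  Student, Biography: 89×71/305 = 20.7180
  Staff, Mystery: 88×130/305 = 37.5082
  Staff, Romance: 88×62/305 = 17.8885
  Staff, SciFi: 88×42/305 = 12.1180
  Staff, Biography: 88×71/305 = 20.4852
  Public, Mystery: 128×130/305 = 54.5574
  Public, Romance: 128×62/305 = 26.0197
  Public, SciFi: 128×42/305 = 17.6262
  Public, Biography: 128×71/305 = 29.7967
Contributions (O − E)²/E:
  (45 − 37.9344)²/37.9344 = 1.3160
  (11 − 18.0918)²/18.0918 = 2.7799
  (14 − 12.2557)²/12.2557 = 0.2483
  (19 − 20.7180)²/20.7180 = 0.1425
  (43 − 37.5082)²/37.5082 = 0.8041
  (24 − 17.8885)²/17.8885 = 2.0880
  (8 − 12.1180)²/12.1180 = 1.3994
  (13 − 20.4852)²/20.4852 = 2.7351
  (42 − 54.5574)²/54.5574 = 2.8903
  (27 − 26.0197)²/26.0197 = 0.0369
  (20 − 17.6262)²/17.6262 = 0.3197
  (39 − 29.7967)²/29.7967 = 2.8426
χ² = 1.3160 + 2.7799 + 0.2483 + 0.1425 + 0.8041 + 2.0880 + 1.3994 + 2.7351 + 2.8903 + 0.0369 + 0.3197 + 2.8426 = 17.603
df = (3−1)(4−1) = 6. Since 17.603 > 10.645, reject the null hypothesis of independence at α = 0.1.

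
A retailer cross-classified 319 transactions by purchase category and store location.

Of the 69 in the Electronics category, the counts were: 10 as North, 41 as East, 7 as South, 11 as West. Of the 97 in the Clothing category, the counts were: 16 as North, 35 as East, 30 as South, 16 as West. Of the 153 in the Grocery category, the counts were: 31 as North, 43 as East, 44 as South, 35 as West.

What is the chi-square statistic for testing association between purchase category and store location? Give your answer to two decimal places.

23.56

Row totals: 69, 97, 153. Column totals: 57, 119, 81, 62. Grand total N = 319.
Expected counts (row total × column total / N):
  Electronics, North: 69×57/319 = 12.329
  Electronics, East: 69×119/319 = 25.740
  Electronics, South: 69×81/319 = 17.520
  Electronics, West: 69×62/319 = 13.411
  Clothing, North: 97×57/319 = 17.332
  Clothing, East: 97×119/319 = 36.185
  Clothing, South: 97×81/319 = 24.630
  Clothing, West: 97×62/319 = 18.853
  Grocery, North: 153×57/319 = 27.339
  Grocery, East: 153×119/319 = 57.075
  Grocery, South: 153×81/319 = 38.850
  Grocery, West: 153×62/319 = 29.737
Contributions (O − E)²/E:
  (10 − 12.329)²/12.329 = 0.4400
  (41 − 25.740)²/25.740 = 9.0469
  (7 − 17.520)²/17.520 = 6.3168
  (11 − 13.411)²/13.411 = 0.4334
  (16 − 17.332)²/17.332 = 0.1024
  (35 − 36.185)²/36.185 = 0.0388
  (30 − 24.630)²/24.630 = 1.1708
  (16 − 18.853)²/18.853 = 0.4317
  (31 − 27.339)²/27.339 = 0.4902
  (43 − 57.075)²/57.075 = 3.4710
  (44 − 38.850)²/38.850 = 0.6827
  (35 − 29.737)²/29.737 = 0.9315
χ² = 0.4400 + 9.0469 + 6.3168 + 0.4334 + 0.1024 + 0.0388 + 1.1708 + 0.4317 + 0.4902 + 3.4710 + 0.6827 + 0.9315 = 23.56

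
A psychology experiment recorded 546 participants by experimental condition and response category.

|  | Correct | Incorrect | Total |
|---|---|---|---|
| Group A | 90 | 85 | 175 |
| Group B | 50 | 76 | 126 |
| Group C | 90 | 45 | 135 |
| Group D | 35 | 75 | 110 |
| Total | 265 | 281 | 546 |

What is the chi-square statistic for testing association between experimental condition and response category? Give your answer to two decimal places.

Grand total N = 546.
Expected counts (row total × column total / N):
  Group A, Correct: 175×265/546 = 84.936
  Group A, Incorrect: 175×281/546 = 90.064
  Group B, Correct: 126×265/546 = 61.154
  Group B, Incorrect: 126×281/546 = 64.846
  Group C, Correct: 135×265/546 = 65.522
  Group C, Incorrect: 135×281/546 = 69.478
  Group D, Correct: 110×265/546 = 53.388
  Group D, Incorrect: 110×281/546 = 56.612
Contributions (O − E)²/E:
  (90 − 84.936)²/84.936 = 0.3019
  (85 − 90.064)²/90.064 = 0.2847
  (50 − 61.154)²/61.154 = 2.0344
  (76 − 64.846)²/64.846 = 1.9186
  (90 − 65.522)²/65.522 = 9.1446
  (45 − 69.478)²/69.478 = 8.6239
  (35 − 53.388)²/53.388 = 6.3332
  (75 − 56.612)²/56.612 = 5.9726
χ² = 0.3019 + 0.2847 + 2.0344 + 1.9186 + 9.1446 + 8.6239 + 6.3332 + 5.9726 = 34.61

34.61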